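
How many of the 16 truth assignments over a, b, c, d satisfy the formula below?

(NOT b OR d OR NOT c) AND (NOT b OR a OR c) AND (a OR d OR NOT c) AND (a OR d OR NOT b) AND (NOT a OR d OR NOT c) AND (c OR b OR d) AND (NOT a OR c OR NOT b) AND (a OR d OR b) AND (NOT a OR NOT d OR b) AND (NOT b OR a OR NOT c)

3

There are 2^4 = 16 truth assignments over (a, b, c, d).
Split on b. With b = true, the clauses containing b are satisfied and NOT b drops from the rest; 1 of the 2^3 = 8 assignments to the other variables satisfy what remains.
With b = false, by the same count on the reduced clause set, 2 assignments work.
(One model: a=F, b=F, c=F, d=T.)
Total: 1 + 2 = 3.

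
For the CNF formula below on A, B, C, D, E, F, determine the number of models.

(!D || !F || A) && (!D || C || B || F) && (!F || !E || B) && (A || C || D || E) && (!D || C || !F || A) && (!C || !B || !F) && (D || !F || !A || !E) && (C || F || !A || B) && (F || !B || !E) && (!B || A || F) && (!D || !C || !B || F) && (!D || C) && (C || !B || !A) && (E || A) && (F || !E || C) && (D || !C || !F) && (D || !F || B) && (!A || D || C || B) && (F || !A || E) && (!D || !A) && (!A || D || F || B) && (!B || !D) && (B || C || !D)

3

There are 2^6 = 64 truth assignments over (A, B, C, D, E, F).
Split on D. With D = true, the clauses containing D are satisfied and !D drops from the rest; 1 of the 2^5 = 32 assignments to the other variables satisfy what remains.
With D = false, by the same count on the reduced clause set, 2 assignments work.
(One model: A=F, B=F, C=T, D=F, E=T, F=F.)
Total: 1 + 2 = 3.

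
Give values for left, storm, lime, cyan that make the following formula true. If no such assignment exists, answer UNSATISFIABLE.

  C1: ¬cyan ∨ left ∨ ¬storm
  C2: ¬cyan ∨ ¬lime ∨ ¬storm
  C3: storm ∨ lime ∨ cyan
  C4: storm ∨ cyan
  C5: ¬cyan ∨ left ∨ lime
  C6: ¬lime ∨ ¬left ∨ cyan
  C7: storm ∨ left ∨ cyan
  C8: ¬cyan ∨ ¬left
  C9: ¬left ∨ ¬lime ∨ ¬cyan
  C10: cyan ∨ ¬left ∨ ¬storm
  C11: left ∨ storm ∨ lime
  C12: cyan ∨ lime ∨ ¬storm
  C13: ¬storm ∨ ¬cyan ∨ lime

Suppose storm = True.
Suppose cyan = False.
The clause (¬left) is unit, so left = False.
The clause (lime) is unit, so lime = True.
Every clause now holds.

left: False; storm: True; lime: True; cyan: False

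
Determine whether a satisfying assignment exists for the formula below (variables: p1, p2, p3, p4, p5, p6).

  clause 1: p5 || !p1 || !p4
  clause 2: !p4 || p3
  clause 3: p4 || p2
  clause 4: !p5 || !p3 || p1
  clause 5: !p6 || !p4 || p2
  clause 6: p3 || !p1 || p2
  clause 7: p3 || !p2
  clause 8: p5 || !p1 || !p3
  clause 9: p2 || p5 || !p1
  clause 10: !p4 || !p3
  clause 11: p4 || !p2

No

Case p4 = false:
The clause (p2) is unit, so p2 = true.
Now (!p2) is unsatisfied and unit — conflict.
Undo p4 and try p4 = true.
The clause (p3) is unit, so p3 = true.
Now (!p3) is unsatisfied and unit — conflict.
Both values of p4 lead to a conflict.
No assignment satisfies every clause.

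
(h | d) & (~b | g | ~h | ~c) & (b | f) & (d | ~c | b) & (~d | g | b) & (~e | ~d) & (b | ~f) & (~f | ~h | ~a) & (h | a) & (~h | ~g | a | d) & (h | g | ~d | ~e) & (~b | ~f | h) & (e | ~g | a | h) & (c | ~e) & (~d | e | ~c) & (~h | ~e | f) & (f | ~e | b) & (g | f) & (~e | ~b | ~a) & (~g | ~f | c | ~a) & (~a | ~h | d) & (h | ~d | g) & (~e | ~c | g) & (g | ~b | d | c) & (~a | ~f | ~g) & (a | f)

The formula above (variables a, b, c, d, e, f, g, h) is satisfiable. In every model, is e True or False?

Suppose e = 1.
Unit clause (~d) forces d = 0.
Unit clause (h) forces h = 1.
Unit clause (c) forces c = 1.
Unit clause (b) forces b = 1.
Unit clause (g) forces g = 1.
Unit clause (a) forces a = 1.
Now (~a) is unsatisfied and unit — conflict.
So every satisfying assignment has e = False.

False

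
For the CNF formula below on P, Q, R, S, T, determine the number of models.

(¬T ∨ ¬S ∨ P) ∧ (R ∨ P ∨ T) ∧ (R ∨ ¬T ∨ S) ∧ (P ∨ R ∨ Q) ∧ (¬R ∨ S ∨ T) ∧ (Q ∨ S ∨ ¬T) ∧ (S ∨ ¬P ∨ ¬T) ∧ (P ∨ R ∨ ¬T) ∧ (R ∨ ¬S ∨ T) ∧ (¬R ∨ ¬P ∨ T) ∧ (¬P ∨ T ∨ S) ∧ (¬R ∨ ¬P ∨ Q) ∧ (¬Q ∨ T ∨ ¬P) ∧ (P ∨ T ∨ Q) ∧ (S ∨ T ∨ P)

5

There are 2^5 = 32 truth assignments over (P, Q, R, S, T).
Split on P. With P = True, the clauses containing P are satisfied and ¬P drops from the rest; 3 of the 2^4 = 16 assignments to the other variables satisfy what remains.
With P = False, by the same count on the reduced clause set, 2 assignments work.
(One model: P=F, Q=T, R=T, S=F, T=T.)
Total: 3 + 2 = 5.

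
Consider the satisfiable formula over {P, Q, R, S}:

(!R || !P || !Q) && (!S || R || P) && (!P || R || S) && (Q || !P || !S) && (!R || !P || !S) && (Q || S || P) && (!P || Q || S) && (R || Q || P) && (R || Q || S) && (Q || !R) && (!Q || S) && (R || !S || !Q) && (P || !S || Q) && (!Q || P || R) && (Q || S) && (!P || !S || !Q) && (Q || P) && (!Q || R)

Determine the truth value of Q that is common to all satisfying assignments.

Suppose Q = false.
The clause (!R) is unit, so R = false.
The clause (P) is unit, so P = true.
The clause (S) is unit, so S = true.
That conflicts with the unit clause (!S).
So every satisfying assignment has Q = True.

True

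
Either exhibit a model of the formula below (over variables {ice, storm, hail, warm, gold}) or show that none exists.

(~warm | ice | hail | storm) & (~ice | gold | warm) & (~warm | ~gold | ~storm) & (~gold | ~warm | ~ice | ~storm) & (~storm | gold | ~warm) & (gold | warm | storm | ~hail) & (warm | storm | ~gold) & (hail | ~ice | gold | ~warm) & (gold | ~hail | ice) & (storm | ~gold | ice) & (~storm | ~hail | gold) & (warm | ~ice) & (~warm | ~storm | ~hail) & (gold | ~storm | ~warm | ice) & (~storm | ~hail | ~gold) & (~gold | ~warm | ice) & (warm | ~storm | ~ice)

Try warm = 0.
The clause (~ice) is unit, so ice = 0.
Try storm = 0.
The clause (~gold) is unit, so gold = 0.
The clause (~hail) is unit, so hail = 0.
Every clause now holds.

ice ↦ 0, storm ↦ 0, hail ↦ 0, warm ↦ 0, gold ↦ 0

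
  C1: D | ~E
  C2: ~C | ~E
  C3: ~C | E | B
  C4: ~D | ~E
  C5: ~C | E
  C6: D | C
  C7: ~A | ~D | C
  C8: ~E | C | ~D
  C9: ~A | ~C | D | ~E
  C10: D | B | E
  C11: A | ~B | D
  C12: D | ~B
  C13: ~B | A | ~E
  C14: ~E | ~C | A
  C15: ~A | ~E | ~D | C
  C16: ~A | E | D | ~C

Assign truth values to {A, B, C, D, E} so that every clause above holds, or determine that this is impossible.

A: 0; B: 0; C: 0; D: 1; E: 0

Case D = 1:
From the singleton clause (~E), E = 0.
From the singleton clause (~C), C = 0.
From the singleton clause (~A), A = 0.
All clauses hold; B can take either value.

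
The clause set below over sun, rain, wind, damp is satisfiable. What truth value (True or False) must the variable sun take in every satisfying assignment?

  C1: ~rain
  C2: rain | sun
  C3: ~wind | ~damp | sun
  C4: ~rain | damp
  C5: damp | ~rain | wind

Suppose sun = 0.
(~rain) alone gives rain = 0.
Now (rain) is unsatisfied and unit — conflict.
So every satisfying assignment has sun = True.

True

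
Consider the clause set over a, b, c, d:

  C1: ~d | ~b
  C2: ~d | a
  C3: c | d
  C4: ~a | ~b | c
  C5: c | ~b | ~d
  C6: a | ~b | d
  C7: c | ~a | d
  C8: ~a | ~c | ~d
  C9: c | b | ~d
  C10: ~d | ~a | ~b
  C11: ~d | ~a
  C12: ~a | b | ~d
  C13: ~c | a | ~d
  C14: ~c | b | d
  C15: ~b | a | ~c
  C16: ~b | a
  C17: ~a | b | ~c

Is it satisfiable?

Satisfiable

Suppose d = 0.
The clause (c) is unit, so c = 1.
The clause (b) is unit, so b = 1.
The clause (a) is unit, so a = 1.
All clauses are satisfied.
A satisfying assignment: a ↦ 1,  b ↦ 1,  c ↦ 1,  d ↦ 0.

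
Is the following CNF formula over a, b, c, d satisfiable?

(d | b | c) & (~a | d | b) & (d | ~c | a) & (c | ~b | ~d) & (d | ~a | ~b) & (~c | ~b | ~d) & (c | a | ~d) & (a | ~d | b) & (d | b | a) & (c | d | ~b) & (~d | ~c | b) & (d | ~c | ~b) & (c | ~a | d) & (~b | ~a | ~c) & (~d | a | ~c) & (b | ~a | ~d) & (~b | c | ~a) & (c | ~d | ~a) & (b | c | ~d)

No, unsatisfiable

Try d = 1.
Try c = 1.
The clause (~b) is unit, so b = 0.
But (b) is also a unit clause — contradiction.
Backtrack on c: now try c = 0.
The clause (~b) is unit, so b = 0.
But (b) is also a unit clause — contradiction.
Neither c = 1 nor c = 0 works.
Backtrack on d: now try d = 0.
Try b = 1.
The clause (~a) is unit, so a = 0.
The clause (~c) is unit, so c = 0.
But (c) is also a unit clause — contradiction.
Backtrack on b: now try b = 0.
The clause (c) is unit, so c = 1.
The clause (~a) is unit, so a = 0.
But (a) is also a unit clause — contradiction.
Neither b = 1 nor b = 0 works.
Neither d = 1 nor d = 0 works.
No assignment satisfies every clause.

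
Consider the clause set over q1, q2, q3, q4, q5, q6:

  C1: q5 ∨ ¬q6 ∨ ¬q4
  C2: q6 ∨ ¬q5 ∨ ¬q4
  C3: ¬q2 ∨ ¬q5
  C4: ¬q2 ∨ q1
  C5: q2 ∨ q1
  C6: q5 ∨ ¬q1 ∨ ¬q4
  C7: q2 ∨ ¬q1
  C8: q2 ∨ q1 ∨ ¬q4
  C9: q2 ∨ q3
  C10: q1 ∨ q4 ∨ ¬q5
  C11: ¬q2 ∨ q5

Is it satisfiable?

Suppose q2 = False.
Unit clause (q1) forces q1 = True.
But (¬q1) is also a unit clause — contradiction.
So q2 must be the other value — set q2 = True.
Unit clause (¬q5) forces q5 = False.
But (q5) is also a unit clause — contradiction.
Neither q2 = True nor q2 = False works.
No assignment satisfies every clause.

No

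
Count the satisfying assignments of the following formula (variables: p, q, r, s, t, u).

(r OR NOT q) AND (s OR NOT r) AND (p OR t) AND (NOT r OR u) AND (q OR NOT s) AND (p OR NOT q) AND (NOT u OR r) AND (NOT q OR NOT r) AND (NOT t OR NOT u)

3

There are 2^6 = 64 truth assignments over (p, q, r, s, t, u).
Split on q. With q = true, the clauses containing q are satisfied and NOT q drops from the rest; 0 of the 2^5 = 32 assignments to the other variables satisfy what remains.
With q = false, by the same count on the reduced clause set, 3 assignments work.
Total: 0 + 3 = 3.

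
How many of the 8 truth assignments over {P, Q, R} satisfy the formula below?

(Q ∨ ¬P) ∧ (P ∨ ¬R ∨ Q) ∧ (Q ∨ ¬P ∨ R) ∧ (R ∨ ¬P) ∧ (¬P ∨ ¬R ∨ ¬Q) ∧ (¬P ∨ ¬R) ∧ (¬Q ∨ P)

1

There are 2^3 = 8 truth assignments over (P, Q, R).
Split on R. With R = True, the clauses containing R are satisfied and ¬R drops from the rest; 0 of the 2^2 = 4 assignments to the other variables satisfy what remains.
With R = False, by the same count on the reduced clause set, 1 assignment works.
(One model: P=F, Q=F, R=F.)
Total: 0 + 1 = 1.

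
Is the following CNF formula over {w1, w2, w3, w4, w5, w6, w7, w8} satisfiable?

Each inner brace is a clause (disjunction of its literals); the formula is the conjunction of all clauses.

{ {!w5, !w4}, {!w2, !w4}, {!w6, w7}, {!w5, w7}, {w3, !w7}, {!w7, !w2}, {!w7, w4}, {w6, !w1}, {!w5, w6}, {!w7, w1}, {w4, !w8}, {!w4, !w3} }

Try w5 = false.
Try w2 = false.
Try w6 = false.
Unit clause (!w1) forces w1 = false.
Unit clause (!w7) forces w7 = false.
Try w4 = false.
Unit clause (!w8) forces w8 = false.
Every clause is now satisfied; w3 is unconstrained.
A satisfying assignment: w1: false, w2: false, w3: true, w4: false, w5: false, w6: false, w7: false, w8: false.

Yes, satisfiable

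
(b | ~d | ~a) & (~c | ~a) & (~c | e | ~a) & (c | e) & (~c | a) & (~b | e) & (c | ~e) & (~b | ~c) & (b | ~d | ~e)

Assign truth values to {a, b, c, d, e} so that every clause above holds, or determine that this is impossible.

Try c = 0.
Unit clause (e) forces e = 1.
But (~e) is also a unit clause — contradiction.
Undo c and try c = 1.
Unit clause (~a) forces a = 0.
But (a) is also a unit clause — contradiction.
Neither c = 1 nor c = 0 works.

UNSATISFIABLE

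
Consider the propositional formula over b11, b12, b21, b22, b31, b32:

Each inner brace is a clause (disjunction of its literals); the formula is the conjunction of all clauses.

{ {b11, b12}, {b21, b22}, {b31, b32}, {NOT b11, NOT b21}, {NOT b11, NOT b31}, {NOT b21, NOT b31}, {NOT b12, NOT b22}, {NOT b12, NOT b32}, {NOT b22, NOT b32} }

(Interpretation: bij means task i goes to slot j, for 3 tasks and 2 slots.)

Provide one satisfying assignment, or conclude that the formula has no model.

UNSATISFIABLE

Case b11 = true:
(NOT b21) alone gives b21 = false.
(b22) alone gives b22 = true.
(NOT b31) alone gives b31 = false.
(b32) alone gives b32 = true.
That conflicts with the unit clause (NOT b32).
That branch fails; take b11 = false instead.
(b12) alone gives b12 = true.
(NOT b22) alone gives b22 = false.
(b21) alone gives b21 = true.
(NOT b31) alone gives b31 = false.
(b32) alone gives b32 = true.
That conflicts with the unit clause (NOT b32).
Neither b11 = true nor b11 = false works.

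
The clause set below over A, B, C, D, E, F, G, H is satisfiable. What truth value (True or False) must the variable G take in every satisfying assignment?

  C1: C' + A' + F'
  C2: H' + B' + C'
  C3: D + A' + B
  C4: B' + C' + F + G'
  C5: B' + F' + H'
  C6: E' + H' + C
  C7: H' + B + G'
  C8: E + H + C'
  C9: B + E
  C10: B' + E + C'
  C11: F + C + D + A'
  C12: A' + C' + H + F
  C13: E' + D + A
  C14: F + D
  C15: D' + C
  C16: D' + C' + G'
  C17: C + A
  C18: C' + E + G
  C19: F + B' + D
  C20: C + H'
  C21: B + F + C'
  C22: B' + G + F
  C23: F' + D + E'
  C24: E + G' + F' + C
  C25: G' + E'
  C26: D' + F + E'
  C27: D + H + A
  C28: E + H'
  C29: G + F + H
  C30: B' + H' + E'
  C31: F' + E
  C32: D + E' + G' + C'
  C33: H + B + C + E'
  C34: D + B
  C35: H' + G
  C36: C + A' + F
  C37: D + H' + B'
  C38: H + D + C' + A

Suppose G = 1.
Unit clause (E') forces E = 0.
Unit clause (B) forces B = 1.
Unit clause (C') forces C = 0.
Unit clause (D') forces D = 0.
Unit clause (F) forces F = 1.
But (F') is also a unit clause — contradiction.
So every satisfying assignment has G = False.

False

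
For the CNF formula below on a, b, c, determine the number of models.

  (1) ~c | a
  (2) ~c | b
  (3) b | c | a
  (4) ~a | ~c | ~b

There are 2^3 = 8 truth assignments over (a, b, c).
Check each against the 4 clauses (columns in the order a, b, c):
  F F F  ✗ fails (b | c | a)
  F F T  ✗ fails (~c | a)
  F T F  ✓ satisfies all
  F T T  ✗ fails (~c | a)
  T F F  ✓ satisfies all
  T F T  ✗ fails (~c | b)
  T T F  ✓ satisfies all
  T T T  ✗ fails (~a | ~c | ~b)
3 of the 8 rows are models.

3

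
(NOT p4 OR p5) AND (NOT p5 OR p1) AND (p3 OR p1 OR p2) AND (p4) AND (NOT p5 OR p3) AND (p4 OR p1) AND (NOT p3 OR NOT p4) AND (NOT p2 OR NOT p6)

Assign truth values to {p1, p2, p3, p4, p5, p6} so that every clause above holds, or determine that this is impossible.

The clause (p4) is unit, so p4 = true.
The clause (p5) is unit, so p5 = true.
The clause (p1) is unit, so p1 = true.
The clause (p3) is unit, so p3 = true.
That conflicts with the unit clause (NOT p3).

UNSATISFIABLE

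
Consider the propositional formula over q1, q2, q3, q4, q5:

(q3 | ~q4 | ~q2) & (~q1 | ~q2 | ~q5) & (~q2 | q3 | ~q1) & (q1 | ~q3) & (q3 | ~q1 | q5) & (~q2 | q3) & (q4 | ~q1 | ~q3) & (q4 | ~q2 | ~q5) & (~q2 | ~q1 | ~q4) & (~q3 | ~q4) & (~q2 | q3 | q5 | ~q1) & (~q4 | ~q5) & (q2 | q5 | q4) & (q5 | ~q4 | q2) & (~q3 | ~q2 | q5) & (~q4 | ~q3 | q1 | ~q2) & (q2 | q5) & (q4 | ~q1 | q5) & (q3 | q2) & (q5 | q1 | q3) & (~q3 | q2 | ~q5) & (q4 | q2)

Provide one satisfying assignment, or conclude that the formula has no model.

UNSATISFIABLE

Suppose q1 = 1.
Suppose q2 = 0.
(q5) alone gives q5 = 1.
(~q4) alone gives q4 = 0.
But (q4) is also a unit clause — contradiction.
So q2 must be the other value — set q2 = 1.
(~q5) alone gives q5 = 0.
(q3) alone gives q3 = 1.
But (~q3) is also a unit clause — contradiction.
Both values of q2 lead to a conflict.
So q1 must be the other value — set q1 = 0.
(~q3) alone gives q3 = 0.
(~q2) alone gives q2 = 0.
But (q2) is also a unit clause — contradiction.
Both values of q1 lead to a conflict.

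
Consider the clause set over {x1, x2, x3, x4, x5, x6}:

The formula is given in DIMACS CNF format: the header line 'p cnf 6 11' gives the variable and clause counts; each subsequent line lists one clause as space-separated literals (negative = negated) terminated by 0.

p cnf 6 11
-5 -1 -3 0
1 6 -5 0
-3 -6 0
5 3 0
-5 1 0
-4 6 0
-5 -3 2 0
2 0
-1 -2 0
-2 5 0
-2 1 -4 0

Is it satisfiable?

No

(x2) alone gives x2 = True.
(¬x1) alone gives x1 = False.
(¬x5) alone gives x5 = False.
Now (x5) is unsatisfied and unit — conflict.
No assignment satisfies every clause.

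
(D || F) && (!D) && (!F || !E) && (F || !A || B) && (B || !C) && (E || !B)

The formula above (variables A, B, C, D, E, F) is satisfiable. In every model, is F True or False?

True

Suppose F = false.
The clause (D) is unit, so D = true.
That conflicts with the unit clause (!D).
So every satisfying assignment has F = True.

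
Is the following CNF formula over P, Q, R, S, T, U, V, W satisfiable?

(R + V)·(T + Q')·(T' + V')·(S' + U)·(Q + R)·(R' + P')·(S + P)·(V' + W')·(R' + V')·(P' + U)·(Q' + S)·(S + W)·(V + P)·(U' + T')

No

Case R = 1:
(P') alone gives P = 0.
(S) alone gives S = 1.
(U) alone gives U = 1.
(V') alone gives V = 0.
But (V) is also a unit clause — contradiction.
Undo R and try R = 0.
(V) alone gives V = 1.
(T') alone gives T = 0.
(Q') alone gives Q = 0.
But (Q) is also a unit clause — contradiction.
Neither R = 1 nor R = 0 works.
No assignment satisfies every clause.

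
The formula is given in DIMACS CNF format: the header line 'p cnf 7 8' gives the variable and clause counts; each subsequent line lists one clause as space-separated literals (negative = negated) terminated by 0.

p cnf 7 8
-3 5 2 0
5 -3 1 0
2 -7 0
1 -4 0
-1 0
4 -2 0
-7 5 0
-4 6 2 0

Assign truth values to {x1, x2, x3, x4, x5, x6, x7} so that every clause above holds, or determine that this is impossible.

From the singleton clause (¬x1), x1 = False.
From the singleton clause (¬x4), x4 = False.
From the singleton clause (¬x2), x2 = False.
From the singleton clause (¬x7), x7 = False.
Suppose x3 = True.
From the singleton clause (x5), x5 = True.
All clauses hold; x6 can take either value.

x1=False, x2=False, x3=True, x4=False, x5=True, x6=False, x7=False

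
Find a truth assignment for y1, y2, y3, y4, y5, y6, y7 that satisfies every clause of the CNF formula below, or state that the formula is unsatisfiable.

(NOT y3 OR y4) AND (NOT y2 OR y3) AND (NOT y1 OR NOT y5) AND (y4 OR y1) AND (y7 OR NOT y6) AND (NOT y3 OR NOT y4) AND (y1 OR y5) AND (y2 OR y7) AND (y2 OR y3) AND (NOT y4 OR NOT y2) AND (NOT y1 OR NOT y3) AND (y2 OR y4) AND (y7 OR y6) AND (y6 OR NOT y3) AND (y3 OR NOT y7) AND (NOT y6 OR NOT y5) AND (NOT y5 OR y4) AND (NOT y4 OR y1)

UNSATISFIABLE

Case y3 = false:
Unit clause (NOT y2) forces y2 = false.
That conflicts with the unit clause (y2).
Backtrack on y3: now try y3 = true.
Unit clause (y4) forces y4 = true.
That conflicts with the unit clause (NOT y4).
Either choice for y3 ends in contradiction.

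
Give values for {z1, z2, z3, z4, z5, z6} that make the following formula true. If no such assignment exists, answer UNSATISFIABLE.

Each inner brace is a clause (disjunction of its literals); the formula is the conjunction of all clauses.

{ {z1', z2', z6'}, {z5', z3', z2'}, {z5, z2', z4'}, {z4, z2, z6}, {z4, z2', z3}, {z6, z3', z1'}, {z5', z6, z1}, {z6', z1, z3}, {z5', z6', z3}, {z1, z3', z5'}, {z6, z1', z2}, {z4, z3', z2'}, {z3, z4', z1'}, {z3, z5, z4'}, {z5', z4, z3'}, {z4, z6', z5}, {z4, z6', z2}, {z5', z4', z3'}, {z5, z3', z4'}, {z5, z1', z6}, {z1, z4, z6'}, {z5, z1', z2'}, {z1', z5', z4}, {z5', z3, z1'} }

UNSATISFIABLE

Try z1 = 0.
Try z5 = 0.
Try z2 = 0.
Try z4 = 1.
From the singleton clause (z3), z3 = 1.
That conflicts with the unit clause (z3').
Undo z4 and try z4 = 0.
From the singleton clause (z6), z6 = 1.
That conflicts with the unit clause (z6').
Neither z4 = 1 nor z4 = 0 works.
Undo z2 and try z2 = 1.
From the singleton clause (z4'), z4 = 0.
From the singleton clause (z3), z3 = 1.
That conflicts with the unit clause (z3').
Neither z2 = 1 nor z2 = 0 works.
Undo z5 and try z5 = 1.
From the singleton clause (z6), z6 = 1.
From the singleton clause (z3), z3 = 1.
That conflicts with the unit clause (z3').
Neither z5 = 1 nor z5 = 0 works.
Undo z1 and try z1 = 1.
Try z2 = 0.
From the singleton clause (z6), z6 = 1.
From the singleton clause (z4), z4 = 1.
From the singleton clause (z3), z3 = 1.
From the singleton clause (z5'), z5 = 0.
That conflicts with the unit clause (z5).
Undo z2 and try z2 = 1.
From the singleton clause (z6'), z6 = 0.
From the singleton clause (z3'), z3 = 0.
From the singleton clause (z4), z4 = 1.
That conflicts with the unit clause (z4').
Neither z2 = 1 nor z2 = 0 works.
Neither z1 = 1 nor z1 = 0 works.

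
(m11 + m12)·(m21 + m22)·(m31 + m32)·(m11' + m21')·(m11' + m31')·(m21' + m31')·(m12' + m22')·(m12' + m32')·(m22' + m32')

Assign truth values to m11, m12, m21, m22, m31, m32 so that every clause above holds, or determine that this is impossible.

Case m11 = 1:
The clause (m21') is unit, so m21 = 0.
The clause (m22) is unit, so m22 = 1.
The clause (m31') is unit, so m31 = 0.
The clause (m32) is unit, so m32 = 1.
But (m32') is also a unit clause — contradiction.
Backtrack on m11: now try m11 = 0.
The clause (m12) is unit, so m12 = 1.
The clause (m22') is unit, so m22 = 0.
The clause (m21) is unit, so m21 = 1.
The clause (m31') is unit, so m31 = 0.
The clause (m32) is unit, so m32 = 1.
But (m32') is also a unit clause — contradiction.
Neither m11 = 1 nor m11 = 0 works.

UNSATISFIABLE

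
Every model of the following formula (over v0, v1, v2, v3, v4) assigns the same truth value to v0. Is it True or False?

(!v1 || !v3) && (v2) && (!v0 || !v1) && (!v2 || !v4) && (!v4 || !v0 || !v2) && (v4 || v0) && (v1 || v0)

True

Suppose v0 = false.
Unit clause (v2) forces v2 = true.
Unit clause (!v4) forces v4 = false.
Now (v4) is unsatisfied and unit — conflict.
So every satisfying assignment has v0 = True.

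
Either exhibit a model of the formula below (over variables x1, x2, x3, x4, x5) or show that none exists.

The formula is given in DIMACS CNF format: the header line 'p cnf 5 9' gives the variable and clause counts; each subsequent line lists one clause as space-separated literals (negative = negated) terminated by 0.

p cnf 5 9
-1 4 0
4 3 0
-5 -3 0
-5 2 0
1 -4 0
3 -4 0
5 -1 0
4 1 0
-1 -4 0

Suppose x1 = False.
Unit clause (¬x4) forces x4 = False.
But (x4) is also a unit clause — contradiction.
So x1 must be the other value — set x1 = True.
Unit clause (x4) forces x4 = True.
But (¬x4) is also a unit clause — contradiction.
Either choice for x1 ends in contradiction.

UNSATISFIABLE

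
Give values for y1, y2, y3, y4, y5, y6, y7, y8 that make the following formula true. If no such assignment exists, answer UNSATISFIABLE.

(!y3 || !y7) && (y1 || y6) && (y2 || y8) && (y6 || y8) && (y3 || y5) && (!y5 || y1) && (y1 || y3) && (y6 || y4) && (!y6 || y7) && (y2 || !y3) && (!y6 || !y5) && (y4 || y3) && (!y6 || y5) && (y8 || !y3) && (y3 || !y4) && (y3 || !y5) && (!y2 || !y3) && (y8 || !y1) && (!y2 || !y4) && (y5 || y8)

Try y3 = false.
The clause (y5) is unit, so y5 = true.
But (!y5) is also a unit clause — contradiction.
That branch fails; take y3 = true instead.
The clause (!y7) is unit, so y7 = false.
The clause (!y6) is unit, so y6 = false.
The clause (y1) is unit, so y1 = true.
The clause (y8) is unit, so y8 = true.
The clause (y4) is unit, so y4 = true.
The clause (y2) is unit, so y2 = true.
But (!y2) is also a unit clause — contradiction.
Either choice for y3 ends in contradiction.

UNSATISFIABLE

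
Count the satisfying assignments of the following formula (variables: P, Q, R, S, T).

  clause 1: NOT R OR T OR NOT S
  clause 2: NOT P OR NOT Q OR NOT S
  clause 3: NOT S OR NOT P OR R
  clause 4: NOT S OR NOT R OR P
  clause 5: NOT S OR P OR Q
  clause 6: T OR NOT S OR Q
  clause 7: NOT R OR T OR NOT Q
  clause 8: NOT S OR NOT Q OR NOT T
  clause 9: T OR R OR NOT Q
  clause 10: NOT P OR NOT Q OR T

13

There are 2^5 = 32 truth assignments over (P, Q, R, S, T).
Split on P. With P = true, the clauses containing P are satisfied and NOT P drops from the rest; 7 of the 2^4 = 16 assignments to the other variables satisfy what remains.
With P = false, by the same count on the reduced clause set, 6 assignments work.
(One model: P=F, Q=F, R=F, S=F, T=F.)
Total: 7 + 6 = 13.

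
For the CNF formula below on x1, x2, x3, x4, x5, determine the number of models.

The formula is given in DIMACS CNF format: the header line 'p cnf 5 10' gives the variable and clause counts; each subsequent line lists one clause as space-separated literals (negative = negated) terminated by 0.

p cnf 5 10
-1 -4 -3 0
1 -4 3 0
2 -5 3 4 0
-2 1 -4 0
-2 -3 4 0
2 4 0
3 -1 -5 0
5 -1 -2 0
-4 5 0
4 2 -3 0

There are 2^5 = 32 truth assignments over (x1, x2, x3, x4, x5).
Split on x1. With x1 = True, the clauses containing x1 are satisfied and ¬x1 drops from the rest; 0 of the 2^4 = 16 assignments to the other variables satisfy what remains.
With x1 = False, by the same count on the reduced clause set, 3 assignments work.
(One model: x1=F, x2=F, x3=T, x4=T, x5=T.)
Total: 0 + 3 = 3.

3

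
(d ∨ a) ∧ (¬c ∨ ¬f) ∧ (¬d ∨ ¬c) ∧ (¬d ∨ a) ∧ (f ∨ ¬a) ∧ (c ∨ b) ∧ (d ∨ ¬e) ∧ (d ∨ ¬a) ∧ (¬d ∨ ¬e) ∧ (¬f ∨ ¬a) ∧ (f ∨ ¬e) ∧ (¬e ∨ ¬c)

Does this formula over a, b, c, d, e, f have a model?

No

Try d = True.
Unit clause (¬c) forces c = False.
Unit clause (a) forces a = True.
Unit clause (f) forces f = True.
But (¬f) is also a unit clause — contradiction.
Undo d and try d = False.
Unit clause (a) forces a = True.
But (¬a) is also a unit clause — contradiction.
Neither d = True nor d = False works.
No assignment satisfies every clause.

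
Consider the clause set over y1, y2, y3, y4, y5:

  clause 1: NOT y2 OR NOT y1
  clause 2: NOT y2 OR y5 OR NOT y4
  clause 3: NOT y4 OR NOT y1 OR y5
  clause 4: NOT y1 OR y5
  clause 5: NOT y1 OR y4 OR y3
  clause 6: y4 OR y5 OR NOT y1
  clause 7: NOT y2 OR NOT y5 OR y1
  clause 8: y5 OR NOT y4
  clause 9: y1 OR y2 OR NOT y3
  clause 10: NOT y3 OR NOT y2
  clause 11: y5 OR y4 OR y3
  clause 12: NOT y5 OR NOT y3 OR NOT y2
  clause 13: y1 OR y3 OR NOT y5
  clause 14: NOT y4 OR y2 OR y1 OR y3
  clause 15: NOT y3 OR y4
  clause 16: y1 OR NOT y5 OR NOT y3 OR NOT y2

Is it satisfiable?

Yes

Try y2 = false.
Try y1 = true.
From the singleton clause (y5), y5 = true.
Try y4 = true.
No clause remains; y3 is free.
A satisfying assignment: y1=true,  y2=false,  y3=true,  y4=true,  y5=true.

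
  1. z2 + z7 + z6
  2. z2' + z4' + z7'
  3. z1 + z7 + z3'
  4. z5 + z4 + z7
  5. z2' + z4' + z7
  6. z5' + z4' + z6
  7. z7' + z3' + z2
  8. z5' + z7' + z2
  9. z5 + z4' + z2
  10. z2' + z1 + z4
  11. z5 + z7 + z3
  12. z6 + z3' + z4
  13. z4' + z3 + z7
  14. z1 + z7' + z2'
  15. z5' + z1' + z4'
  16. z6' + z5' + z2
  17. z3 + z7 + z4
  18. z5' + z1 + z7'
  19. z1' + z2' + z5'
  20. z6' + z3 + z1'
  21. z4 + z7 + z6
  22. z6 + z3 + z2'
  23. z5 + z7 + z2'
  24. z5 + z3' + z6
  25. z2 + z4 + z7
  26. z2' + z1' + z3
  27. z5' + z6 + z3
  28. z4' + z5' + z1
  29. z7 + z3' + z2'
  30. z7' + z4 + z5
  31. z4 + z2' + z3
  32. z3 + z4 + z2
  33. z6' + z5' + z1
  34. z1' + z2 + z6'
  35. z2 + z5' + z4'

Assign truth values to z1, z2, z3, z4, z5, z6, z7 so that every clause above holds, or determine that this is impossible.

UNSATISFIABLE

Suppose z2 = 1.
Suppose z4 = 0.
From the singleton clause (z1), z1 = 1.
From the singleton clause (z5'), z5 = 0.
From the singleton clause (z7), z7 = 1.
That conflicts with the unit clause (z7').
That branch fails; take z4 = 1 instead.
From the singleton clause (z7'), z7 = 0.
That conflicts with the unit clause (z7).
Either choice for z4 ends in contradiction.
That branch fails; take z2 = 0 instead.
Suppose z7 = 1.
From the singleton clause (z3'), z3 = 0.
From the singleton clause (z5'), z5 = 0.
From the singleton clause (z4'), z4 = 0.
That conflicts with the unit clause (z4).
That branch fails; take z7 = 0 instead.
From the singleton clause (z6), z6 = 1.
From the singleton clause (z5'), z5 = 0.
From the singleton clause (z4), z4 = 1.
That conflicts with the unit clause (z4').
Either choice for z7 ends in contradiction.
Either choice for z2 ends in contradiction.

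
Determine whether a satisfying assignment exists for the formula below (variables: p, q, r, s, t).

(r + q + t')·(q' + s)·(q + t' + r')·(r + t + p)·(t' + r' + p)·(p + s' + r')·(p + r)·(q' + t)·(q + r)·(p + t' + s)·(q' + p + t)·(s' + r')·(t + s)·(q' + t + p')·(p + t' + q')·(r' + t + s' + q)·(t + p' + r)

Yes, satisfiable

Try q = 1.
From the singleton clause (s), s = 1.
From the singleton clause (t), t = 1.
From the singleton clause (r'), r = 0.
From the singleton clause (p), p = 1.
This assignment satisfies each clause.
A satisfying assignment: p=1; q=1; r=0; s=1; t=1.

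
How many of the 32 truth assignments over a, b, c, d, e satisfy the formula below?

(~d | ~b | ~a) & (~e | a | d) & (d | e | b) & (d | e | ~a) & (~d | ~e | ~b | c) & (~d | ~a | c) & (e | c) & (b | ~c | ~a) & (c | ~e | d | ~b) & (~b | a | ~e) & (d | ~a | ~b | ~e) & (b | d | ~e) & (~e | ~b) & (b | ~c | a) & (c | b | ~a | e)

There are 2^5 = 32 truth assignments over (a, b, c, d, e).
Split on b. With b = 1, the clauses containing b are satisfied and ~b drops from the rest; 2 of the 2^4 = 16 assignments to the other variables satisfy what remains.
With b = 0, by the same count on the reduced clause set, 1 assignment works.
(One model: a=F, b=F, c=F, d=T, e=T.)
Total: 2 + 1 = 3.

3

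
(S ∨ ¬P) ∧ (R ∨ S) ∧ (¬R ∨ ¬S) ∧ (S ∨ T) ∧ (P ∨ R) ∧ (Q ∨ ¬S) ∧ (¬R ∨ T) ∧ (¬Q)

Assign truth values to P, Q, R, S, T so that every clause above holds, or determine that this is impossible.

(¬Q) alone gives Q = False.
(¬S) alone gives S = False.
(¬P) alone gives P = False.
(R) alone gives R = True.
(T) alone gives T = True.
This assignment satisfies each clause.

P ↦ False; Q ↦ False; R ↦ True; S ↦ False; T ↦ True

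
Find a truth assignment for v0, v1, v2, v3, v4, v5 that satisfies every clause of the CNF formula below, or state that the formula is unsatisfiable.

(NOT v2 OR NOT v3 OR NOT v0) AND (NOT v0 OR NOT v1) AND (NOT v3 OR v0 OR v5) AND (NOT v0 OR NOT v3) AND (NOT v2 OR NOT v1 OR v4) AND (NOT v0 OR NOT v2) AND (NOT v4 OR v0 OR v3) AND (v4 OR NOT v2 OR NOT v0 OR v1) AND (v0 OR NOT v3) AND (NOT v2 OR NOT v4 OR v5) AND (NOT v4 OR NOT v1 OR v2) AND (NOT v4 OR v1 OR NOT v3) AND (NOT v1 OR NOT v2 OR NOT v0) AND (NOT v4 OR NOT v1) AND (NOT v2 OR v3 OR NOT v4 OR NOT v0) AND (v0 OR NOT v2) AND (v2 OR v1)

v0=false, v1=true, v2=false, v3=false, v4=false, v5=true

Suppose v0 = false.
The clause (NOT v3) is unit, so v3 = false.
The clause (NOT v4) is unit, so v4 = false.
The clause (NOT v2) is unit, so v2 = false.
The clause (v1) is unit, so v1 = true.
No clause remains; v5 is free.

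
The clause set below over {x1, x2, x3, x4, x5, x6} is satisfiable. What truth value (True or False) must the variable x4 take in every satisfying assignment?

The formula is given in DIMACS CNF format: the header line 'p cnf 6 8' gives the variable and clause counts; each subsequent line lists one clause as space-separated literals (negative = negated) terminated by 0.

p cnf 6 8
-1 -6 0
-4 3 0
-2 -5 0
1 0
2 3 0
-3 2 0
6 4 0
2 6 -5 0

Suppose x4 = False.
From the singleton clause (x1), x1 = True.
From the singleton clause (¬x6), x6 = False.
But (x6) is also a unit clause — contradiction.
So every satisfying assignment has x4 = True.

True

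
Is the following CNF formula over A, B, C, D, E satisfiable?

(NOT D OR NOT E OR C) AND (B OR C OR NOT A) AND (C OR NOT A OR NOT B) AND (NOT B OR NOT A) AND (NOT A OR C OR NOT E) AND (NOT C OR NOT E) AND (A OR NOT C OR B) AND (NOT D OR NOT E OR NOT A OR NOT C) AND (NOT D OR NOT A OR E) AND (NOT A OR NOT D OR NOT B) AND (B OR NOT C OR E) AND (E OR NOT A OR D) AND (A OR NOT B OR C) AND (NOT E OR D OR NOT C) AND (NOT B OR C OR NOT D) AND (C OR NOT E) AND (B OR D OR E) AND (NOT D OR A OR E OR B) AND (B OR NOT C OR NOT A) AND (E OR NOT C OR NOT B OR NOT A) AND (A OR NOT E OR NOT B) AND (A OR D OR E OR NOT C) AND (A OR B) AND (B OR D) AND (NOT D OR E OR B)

Yes

Try B = true.
(NOT A) alone gives A = false.
(C) alone gives C = true.
(NOT E) alone gives E = false.
(D) alone gives D = true.
This assignment satisfies each clause.
A satisfying assignment: A=false; B=true; C=true; D=true; E=false.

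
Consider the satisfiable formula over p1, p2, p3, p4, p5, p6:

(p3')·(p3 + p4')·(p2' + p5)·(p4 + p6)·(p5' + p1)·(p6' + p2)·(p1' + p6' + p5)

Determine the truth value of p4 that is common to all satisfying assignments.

Suppose p4 = 1.
(p3') alone gives p3 = 0.
But (p3) is also a unit clause — contradiction.
So every satisfying assignment has p4 = False.

False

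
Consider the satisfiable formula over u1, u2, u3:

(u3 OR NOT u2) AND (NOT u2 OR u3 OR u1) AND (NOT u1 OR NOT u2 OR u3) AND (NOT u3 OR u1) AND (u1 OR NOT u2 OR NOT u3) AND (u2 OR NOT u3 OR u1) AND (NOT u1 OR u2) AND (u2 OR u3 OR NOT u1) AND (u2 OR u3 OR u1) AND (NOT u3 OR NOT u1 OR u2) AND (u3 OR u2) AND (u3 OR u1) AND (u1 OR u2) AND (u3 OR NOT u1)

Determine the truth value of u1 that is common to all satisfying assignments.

Suppose u1 = false.
Unit clause (NOT u3) forces u3 = false.
Now (u3) is unsatisfied and unit — conflict.
So every satisfying assignment has u1 = True.

True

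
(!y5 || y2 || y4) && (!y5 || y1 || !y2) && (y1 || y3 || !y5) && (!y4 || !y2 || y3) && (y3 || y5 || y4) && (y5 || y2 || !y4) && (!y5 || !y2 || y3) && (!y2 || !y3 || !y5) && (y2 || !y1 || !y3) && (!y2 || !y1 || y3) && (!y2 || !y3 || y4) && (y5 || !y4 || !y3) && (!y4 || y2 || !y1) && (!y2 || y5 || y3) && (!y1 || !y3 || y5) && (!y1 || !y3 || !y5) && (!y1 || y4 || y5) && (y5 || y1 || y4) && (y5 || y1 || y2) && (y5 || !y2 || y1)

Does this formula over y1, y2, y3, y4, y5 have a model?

Satisfiable

Try y5 = true.
Try y2 = false.
From the singleton clause (y4), y4 = true.
From the singleton clause (!y1), y1 = false.
From the singleton clause (y3), y3 = true.
Every clause now holds.
A satisfying assignment: y1 ↦ false, y2 ↦ false, y3 ↦ true, y4 ↦ true, y5 ↦ true.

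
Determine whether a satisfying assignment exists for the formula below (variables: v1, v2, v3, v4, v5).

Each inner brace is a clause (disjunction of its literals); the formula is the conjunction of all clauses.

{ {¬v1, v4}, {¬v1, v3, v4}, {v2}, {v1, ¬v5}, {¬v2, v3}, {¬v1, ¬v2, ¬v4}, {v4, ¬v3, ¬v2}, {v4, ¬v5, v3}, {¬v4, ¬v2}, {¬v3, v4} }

Unsatisfiable

Unit clause (v2) forces v2 = True.
Unit clause (v3) forces v3 = True.
Unit clause (v4) forces v4 = True.
That conflicts with the unit clause (¬v4).
No assignment satisfies every clause.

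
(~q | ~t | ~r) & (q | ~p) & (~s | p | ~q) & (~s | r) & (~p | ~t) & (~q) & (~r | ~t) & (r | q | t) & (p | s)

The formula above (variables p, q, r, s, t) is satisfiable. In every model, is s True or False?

Suppose s = 0.
(~q) alone gives q = 0.
(~p) alone gives p = 0.
But (p) is also a unit clause — contradiction.
So every satisfying assignment has s = True.

True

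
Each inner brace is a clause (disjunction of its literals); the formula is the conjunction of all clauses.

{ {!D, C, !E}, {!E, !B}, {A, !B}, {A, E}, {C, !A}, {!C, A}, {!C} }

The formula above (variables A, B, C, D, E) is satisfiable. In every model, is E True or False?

Suppose E = false.
Unit clause (A) forces A = true.
Unit clause (C) forces C = true.
Now (!C) is unsatisfied and unit — conflict.
So every satisfying assignment has E = True.

True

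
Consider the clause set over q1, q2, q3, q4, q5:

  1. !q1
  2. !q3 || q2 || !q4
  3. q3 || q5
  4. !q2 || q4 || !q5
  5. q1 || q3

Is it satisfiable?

Satisfiable

Unit clause (!q1) forces q1 = false.
Unit clause (q3) forces q3 = true.
Branch on q2: set q2 = true.
Branch on q4: set q4 = true.
Every clause is now satisfied; q5 is unconstrained.
A satisfying assignment: q1: false, q2: true, q3: true, q4: true, q5: true.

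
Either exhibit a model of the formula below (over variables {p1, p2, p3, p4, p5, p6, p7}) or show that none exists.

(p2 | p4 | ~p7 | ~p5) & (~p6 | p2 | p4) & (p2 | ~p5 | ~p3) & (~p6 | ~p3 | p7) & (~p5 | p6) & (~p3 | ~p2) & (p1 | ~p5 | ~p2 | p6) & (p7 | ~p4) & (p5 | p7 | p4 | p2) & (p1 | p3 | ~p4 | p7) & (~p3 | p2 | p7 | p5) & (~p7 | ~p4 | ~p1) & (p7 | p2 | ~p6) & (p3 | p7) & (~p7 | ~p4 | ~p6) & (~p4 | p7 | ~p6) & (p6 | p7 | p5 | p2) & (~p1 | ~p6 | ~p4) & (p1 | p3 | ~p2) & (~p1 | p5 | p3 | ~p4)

Try p5 = 0.
Try p3 = 0.
(p7) alone gives p7 = 1.
Try p4 = 0.
Try p6 = 0.
Try p1 = 1.
All clauses hold; p2 can take either value.

p1: 1; p2: 1; p3: 0; p4: 0; p5: 0; p6: 0; p7: 1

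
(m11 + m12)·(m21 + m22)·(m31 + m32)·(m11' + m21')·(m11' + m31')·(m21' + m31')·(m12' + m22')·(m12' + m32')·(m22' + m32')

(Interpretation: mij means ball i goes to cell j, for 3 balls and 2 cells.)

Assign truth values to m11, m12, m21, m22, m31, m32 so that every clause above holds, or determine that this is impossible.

UNSATISFIABLE

Try m11 = 1.
The clause (m21') is unit, so m21 = 0.
The clause (m22) is unit, so m22 = 1.
The clause (m31') is unit, so m31 = 0.
The clause (m32) is unit, so m32 = 1.
Now (m32') is unsatisfied and unit — conflict.
Backtrack on m11: now try m11 = 0.
The clause (m12) is unit, so m12 = 1.
The clause (m22') is unit, so m22 = 0.
The clause (m21) is unit, so m21 = 1.
The clause (m31') is unit, so m31 = 0.
The clause (m32) is unit, so m32 = 1.
Now (m32') is unsatisfied and unit — conflict.
Neither m11 = 1 nor m11 = 0 works.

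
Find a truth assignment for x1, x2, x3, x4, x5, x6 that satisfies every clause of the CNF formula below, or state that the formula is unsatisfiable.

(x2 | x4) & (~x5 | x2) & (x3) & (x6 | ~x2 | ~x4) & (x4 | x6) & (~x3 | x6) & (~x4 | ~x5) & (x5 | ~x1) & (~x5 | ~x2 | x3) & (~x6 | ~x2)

(x3) alone gives x3 = 1.
(x6) alone gives x6 = 1.
(~x2) alone gives x2 = 0.
(x4) alone gives x4 = 1.
(~x5) alone gives x5 = 0.
(~x1) alone gives x1 = 0.
This assignment satisfies each clause.

x1 ↦ 0, x2 ↦ 0, x3 ↦ 1, x4 ↦ 1, x5 ↦ 0, x6 ↦ 1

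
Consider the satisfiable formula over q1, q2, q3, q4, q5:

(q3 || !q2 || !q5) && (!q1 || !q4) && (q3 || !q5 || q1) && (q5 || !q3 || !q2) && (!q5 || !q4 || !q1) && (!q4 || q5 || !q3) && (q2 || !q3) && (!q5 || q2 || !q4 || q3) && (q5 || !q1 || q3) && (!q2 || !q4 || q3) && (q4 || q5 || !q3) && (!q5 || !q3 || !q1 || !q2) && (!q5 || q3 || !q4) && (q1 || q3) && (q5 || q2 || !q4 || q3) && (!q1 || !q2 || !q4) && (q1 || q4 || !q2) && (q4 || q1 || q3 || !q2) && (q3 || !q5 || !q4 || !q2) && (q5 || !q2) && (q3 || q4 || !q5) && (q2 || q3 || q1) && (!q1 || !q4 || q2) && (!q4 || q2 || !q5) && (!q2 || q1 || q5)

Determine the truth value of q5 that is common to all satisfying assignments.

Suppose q5 = false.
Unit clause (!q2) forces q2 = false.
Unit clause (!q3) forces q3 = false.
Unit clause (!q1) forces q1 = false.
But (q1) is also a unit clause — contradiction.
So every satisfying assignment has q5 = True.

True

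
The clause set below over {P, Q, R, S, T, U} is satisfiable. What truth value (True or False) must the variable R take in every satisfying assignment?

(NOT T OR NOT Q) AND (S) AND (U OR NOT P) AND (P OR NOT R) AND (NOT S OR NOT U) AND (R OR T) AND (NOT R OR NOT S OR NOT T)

False

Suppose R = true.
(S) alone gives S = true.
(P) alone gives P = true.
(U) alone gives U = true.
But (NOT U) is also a unit clause — contradiction.
So every satisfying assignment has R = False.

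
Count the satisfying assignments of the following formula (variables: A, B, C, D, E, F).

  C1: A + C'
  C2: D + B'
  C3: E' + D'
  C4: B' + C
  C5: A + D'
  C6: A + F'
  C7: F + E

10

There are 2^6 = 64 truth assignments over (A, B, C, D, E, F).
Split on A. With A = 1, the clauses containing A are satisfied and A' drops from the rest; 9 of the 2^5 = 32 assignments to the other variables satisfy what remains.
With A = 0, by the same count on the reduced clause set, 1 assignment works.
(One model: A=F, B=F, C=F, D=F, E=T, F=F.)
Total: 9 + 1 = 10.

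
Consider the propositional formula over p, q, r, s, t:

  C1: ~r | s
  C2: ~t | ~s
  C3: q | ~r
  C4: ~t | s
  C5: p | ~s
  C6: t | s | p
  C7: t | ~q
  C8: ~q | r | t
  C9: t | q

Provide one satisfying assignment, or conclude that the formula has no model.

Try r = 0.
Try t = 0.
(~q) alone gives q = 0.
Now (q) is unsatisfied and unit — conflict.
Undo t and try t = 1.
(~s) alone gives s = 0.
Now (s) is unsatisfied and unit — conflict.
Both values of t lead to a conflict.
Undo r and try r = 1.
(s) alone gives s = 1.
(~t) alone gives t = 0.
(q) alone gives q = 1.
Now (~q) is unsatisfied and unit — conflict.
Both values of r lead to a conflict.

UNSATISFIABLE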